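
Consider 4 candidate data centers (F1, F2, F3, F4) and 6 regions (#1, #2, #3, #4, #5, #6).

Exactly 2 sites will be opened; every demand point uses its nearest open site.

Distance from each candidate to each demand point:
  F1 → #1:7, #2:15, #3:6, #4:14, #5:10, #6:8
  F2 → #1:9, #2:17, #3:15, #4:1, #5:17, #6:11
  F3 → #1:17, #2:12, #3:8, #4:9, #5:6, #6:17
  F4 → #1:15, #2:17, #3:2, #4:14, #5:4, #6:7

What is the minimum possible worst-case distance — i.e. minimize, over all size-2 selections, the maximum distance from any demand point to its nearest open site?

12

Open {F1, F3}.
  Farthest demand point is #2 at distance 12 (to F3); all others are ≤ 12.
With {F2, F3} the worst case is 12.
With {F1, F2} the worst case is 15.
No size-2 selection achieves below 12.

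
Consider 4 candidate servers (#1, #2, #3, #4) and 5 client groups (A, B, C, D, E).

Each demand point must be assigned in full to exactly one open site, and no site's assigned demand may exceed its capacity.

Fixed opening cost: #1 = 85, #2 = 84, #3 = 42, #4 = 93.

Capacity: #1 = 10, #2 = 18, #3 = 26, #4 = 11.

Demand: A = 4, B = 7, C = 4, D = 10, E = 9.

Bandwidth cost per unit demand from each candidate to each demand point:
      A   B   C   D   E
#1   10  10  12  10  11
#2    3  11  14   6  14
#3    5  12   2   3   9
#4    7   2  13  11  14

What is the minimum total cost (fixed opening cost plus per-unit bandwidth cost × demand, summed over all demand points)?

296

Open {#3, #4}; cheapest assignment that respects the capacities:
  #3 (cap 26, load 23): C, D, E — cost 4×2 + 10×3 + 9×9 = 119
  #4 (cap 11, load 11): A, B — cost 4×7 + 7×2 = 42
  Shipping 161, fixed 135 → total 296.
  Any other capacity-feasible assignment to {#3, #4} ships for at least 161.
Compare {#2, #3}: its best feasible assignment gives total 334.
Compare {#2, #3, #4}: its best feasible assignment gives total 364.
Every other set of open sites that can feasibly serve all demand totals ≥ 334 even under its best assignment. Minimum: 296.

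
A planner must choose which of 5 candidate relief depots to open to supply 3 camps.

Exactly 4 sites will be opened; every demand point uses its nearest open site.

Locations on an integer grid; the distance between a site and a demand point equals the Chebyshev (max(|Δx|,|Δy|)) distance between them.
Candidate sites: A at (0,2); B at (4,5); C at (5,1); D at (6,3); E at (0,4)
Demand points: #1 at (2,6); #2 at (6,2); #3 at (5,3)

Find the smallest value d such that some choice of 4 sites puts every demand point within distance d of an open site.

2

Open {A, B, C, D}.
  Farthest demand point is #1 at distance 2 (to B); all others are ≤ 2.
With {A, B, C, E} the worst case is 2.
With {A, B, D, E} the worst case is 2.
No size-4 selection achieves below 2.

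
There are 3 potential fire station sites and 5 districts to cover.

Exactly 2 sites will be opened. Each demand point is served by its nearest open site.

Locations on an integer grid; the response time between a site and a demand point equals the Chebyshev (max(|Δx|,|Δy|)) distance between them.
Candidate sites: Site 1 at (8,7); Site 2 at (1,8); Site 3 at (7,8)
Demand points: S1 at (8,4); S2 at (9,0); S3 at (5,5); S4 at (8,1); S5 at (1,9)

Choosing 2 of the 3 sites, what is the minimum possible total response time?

Open {Site 1, Site 2}.
  S1→Site 1 3, S2→Site 1 7, S3→Site 1 3, S4→Site 1 6, S5→Site 2 1  ⇒ total 20.
Compare {Site 2, Site 3}: total 23.
Compare {Site 1, Site 3}: total 25.

20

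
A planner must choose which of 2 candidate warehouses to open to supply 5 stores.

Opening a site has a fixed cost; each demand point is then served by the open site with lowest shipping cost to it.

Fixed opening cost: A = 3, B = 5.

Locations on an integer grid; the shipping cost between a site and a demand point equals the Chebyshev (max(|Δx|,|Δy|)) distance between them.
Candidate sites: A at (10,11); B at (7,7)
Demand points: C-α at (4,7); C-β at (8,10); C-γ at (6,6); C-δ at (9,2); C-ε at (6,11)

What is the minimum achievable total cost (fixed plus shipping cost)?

Open {B}: assign each demand point to its cheapest open site.
  C-α→B 3, C-β→B 3, C-γ→B 1, C-δ→B 5, C-ε→B 4
  shipping cost 16, fixed 5 → total 21.
Compare {A, B}: shipping cost 15 + fixed 8 = 23.
Compare {A}: shipping cost 26 + fixed 3 = 29.

21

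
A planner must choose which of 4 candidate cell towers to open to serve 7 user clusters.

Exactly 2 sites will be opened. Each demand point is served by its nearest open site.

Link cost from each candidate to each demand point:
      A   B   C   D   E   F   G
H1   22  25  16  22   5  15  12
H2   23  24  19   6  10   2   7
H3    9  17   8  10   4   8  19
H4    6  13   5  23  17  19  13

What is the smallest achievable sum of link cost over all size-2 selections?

Open {H2, H4}.
  A→H4 6, B→H4 13, C→H4 5, D→H2 6, E→H2 10, F→H2 2, G→H2 7  ⇒ total 49.
Compare {H2, H3}: total 53.
Compare {H3, H4}: total 59.
No size-2 selection does better; minimum is 49.

49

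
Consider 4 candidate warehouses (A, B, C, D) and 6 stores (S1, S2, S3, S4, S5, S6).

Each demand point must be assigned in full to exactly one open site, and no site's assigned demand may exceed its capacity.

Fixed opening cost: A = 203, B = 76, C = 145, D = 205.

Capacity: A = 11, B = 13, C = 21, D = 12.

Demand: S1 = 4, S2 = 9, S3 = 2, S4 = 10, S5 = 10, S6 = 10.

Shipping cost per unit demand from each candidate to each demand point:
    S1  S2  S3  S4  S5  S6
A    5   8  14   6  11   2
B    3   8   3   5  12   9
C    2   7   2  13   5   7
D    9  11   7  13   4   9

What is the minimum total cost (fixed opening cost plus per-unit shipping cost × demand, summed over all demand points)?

764

Open {B, C, D}; cheapest assignment that respects the capacities:
  B (cap 13, load 13): S1, S2 — cost 4×3 + 9×8 = 84
  C (cap 21, load 20): S4, S6 — cost 10×13 + 10×7 = 200
  D (cap 12, load 12): S3, S5 — cost 2×7 + 10×4 = 54
  Shipping 338, fixed 426 → total 764.
  Any other capacity-feasible assignment to {B, C, D} ships for at least 338.
Compare {A, B, C, D}: its best feasible assignment gives total 814.
Every other set of open sites that can feasibly serve all demand totals ≥ 814 even under its best assignment. Minimum: 764.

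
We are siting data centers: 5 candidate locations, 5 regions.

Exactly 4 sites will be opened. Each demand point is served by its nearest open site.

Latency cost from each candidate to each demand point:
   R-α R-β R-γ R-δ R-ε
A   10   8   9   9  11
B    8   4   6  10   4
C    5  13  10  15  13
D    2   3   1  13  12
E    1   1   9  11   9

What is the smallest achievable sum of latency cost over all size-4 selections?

Open {A, B, D, E}.
  R-α→E 1, R-β→E 1, R-γ→D 1, R-δ→A 9, R-ε→B 4  ⇒ total 16.
Compare {B, C, D, E}: total 17.
Compare {A, B, C, D}: total 19.
No size-4 selection does better; minimum is 16.

16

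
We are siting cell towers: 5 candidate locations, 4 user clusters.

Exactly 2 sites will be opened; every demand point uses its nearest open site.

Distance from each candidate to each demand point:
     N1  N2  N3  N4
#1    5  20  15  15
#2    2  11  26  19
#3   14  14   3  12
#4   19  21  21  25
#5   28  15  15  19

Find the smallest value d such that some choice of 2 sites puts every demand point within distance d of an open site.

Open {#2, #3}.
  Farthest demand point is N4 at distance 12 (to #3); all others are ≤ 12.
With {#1, #3} the worst case is 14.
With {#3, #4} the worst case is 14.
No size-2 selection achieves below 12.

12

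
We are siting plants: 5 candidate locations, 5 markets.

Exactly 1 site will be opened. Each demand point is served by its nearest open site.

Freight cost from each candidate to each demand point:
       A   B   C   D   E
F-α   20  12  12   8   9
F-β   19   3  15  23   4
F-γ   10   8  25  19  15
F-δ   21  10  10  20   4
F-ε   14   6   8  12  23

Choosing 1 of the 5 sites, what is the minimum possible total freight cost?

Open {F-α}.
  A→F-α 20, B→F-α 12, C→F-α 12, D→F-α 8, E→F-α 9  ⇒ total 61.
Compare {F-ε}: total 63.
Compare {F-β}: total 64.
No size-1 selection does better; minimum is 61.

61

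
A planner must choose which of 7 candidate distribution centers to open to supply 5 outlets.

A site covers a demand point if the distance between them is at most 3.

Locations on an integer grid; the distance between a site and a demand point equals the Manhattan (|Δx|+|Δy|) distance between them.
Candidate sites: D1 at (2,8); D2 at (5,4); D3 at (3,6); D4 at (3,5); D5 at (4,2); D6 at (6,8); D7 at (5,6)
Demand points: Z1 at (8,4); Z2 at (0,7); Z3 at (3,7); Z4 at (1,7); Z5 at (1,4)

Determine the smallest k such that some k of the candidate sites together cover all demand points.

Coverage sets (demand points within 3 of each site):
  D1: {Z2, Z3, Z4}
  D2: {Z1}
  D3: {Z3, Z4}
  D4: {Z3, Z5}
  D5: {}
  D6: {}
  D7: {Z3}
No 2 sites suffice: every size-2 union leaves at least one demand point uncovered.
But {D1, D2, D4} covers everything, so the minimum is 3.

3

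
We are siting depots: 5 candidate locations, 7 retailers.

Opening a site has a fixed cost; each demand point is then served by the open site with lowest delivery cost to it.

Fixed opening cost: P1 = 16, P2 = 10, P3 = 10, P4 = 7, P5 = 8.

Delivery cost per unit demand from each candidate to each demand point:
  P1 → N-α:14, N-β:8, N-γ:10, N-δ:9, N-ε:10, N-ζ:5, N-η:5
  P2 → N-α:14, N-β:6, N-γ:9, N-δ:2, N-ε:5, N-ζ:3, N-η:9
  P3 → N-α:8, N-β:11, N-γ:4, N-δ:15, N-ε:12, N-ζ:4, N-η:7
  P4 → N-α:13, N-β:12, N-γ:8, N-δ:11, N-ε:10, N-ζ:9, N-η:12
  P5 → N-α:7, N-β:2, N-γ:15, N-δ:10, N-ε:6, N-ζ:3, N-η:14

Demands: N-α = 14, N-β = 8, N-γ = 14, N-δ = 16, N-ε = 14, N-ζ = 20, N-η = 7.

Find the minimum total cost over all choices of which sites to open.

Open {P2, P3, P5}: assign each demand point to its cheapest open site.
  N-α→P5 14×7=98, N-β→P5 8×2=16, N-γ→P3 14×4=56, N-δ→P2 16×2=32, N-ε→P2 14×5=70, N-ζ→P2 20×3=60, N-η→P3 7×7=49
  delivery cost 381, fixed 28 → total 409.
Compare {P1, P2, P3, P5}: delivery cost 367 + fixed 44 = 411.
Compare {P2, P3, P4, P5}: delivery cost 381 + fixed 35 = 416.
Compare {P1, P2, P3, P4, P5}: delivery cost 367 + fixed 51 = 418.
All other subsets cost ≥ 411. Minimum total cost: 409.

409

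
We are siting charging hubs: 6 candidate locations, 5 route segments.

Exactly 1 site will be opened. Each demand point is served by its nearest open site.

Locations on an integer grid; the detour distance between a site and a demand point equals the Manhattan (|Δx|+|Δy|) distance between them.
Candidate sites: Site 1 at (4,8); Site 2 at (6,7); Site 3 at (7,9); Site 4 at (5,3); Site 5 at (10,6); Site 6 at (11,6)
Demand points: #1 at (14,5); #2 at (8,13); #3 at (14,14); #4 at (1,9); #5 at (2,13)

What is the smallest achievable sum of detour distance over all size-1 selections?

Open {Site 3}.
  #1→Site 3 11, #2→Site 3 5, #3→Site 3 12, #4→Site 3 6, #5→Site 3 9  ⇒ total 43.
Compare {Site 1}: total 49.
Compare {Site 2}: total 50.
No size-1 selection does better; minimum is 43.

43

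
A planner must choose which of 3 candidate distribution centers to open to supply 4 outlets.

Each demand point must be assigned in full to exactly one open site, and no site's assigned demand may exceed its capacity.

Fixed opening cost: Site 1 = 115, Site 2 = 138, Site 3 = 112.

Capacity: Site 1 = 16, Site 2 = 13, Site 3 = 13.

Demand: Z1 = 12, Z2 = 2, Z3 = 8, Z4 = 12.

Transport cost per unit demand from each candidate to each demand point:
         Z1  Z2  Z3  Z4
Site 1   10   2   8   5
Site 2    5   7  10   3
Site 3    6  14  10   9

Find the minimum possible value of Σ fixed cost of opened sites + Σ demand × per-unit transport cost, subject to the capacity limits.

541

Open {Site 1, Site 2, Site 3}; cheapest assignment that respects the capacities:
  Site 1 (cap 16, load 10): Z2, Z3 — cost 2×2 + 8×8 = 68
  Site 2 (cap 13, load 12): Z4 — cost 12×3 = 36
  Site 3 (cap 13, load 12): Z1 — cost 12×6 = 72
  Shipping 176, fixed 365 → total 541.
  Any other capacity-feasible assignment to {Site 1, Site 2, Site 3} ships for at least 176.
Total demand is 34 and no other set of sites has combined capacity ≥ 34, so {Site 1, Site 2, Site 3} is the only feasible choice of open sites. Minimum: 541.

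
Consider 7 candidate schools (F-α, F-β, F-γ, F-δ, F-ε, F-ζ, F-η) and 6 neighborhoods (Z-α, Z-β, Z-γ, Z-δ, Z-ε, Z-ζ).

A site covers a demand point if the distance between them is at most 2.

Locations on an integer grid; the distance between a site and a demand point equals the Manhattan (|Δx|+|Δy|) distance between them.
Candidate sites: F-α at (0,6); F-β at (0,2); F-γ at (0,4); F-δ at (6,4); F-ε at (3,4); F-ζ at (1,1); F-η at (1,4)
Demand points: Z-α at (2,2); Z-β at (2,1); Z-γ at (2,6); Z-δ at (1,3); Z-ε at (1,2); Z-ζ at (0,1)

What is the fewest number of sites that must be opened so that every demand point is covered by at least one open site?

2

Coverage sets (demand points within 2 of each site):
  F-α: {Z-γ}
  F-β: {Z-α, Z-δ, Z-ε, Z-ζ}
  F-γ: {Z-δ}
  F-δ: {}
  F-ε: {}
  F-ζ: {Z-α, Z-β, Z-δ, Z-ε, Z-ζ}
  F-η: {Z-δ, Z-ε}
No single site covers all 6 demand points.
But {F-α, F-ζ} covers everything, so the minimum is 2.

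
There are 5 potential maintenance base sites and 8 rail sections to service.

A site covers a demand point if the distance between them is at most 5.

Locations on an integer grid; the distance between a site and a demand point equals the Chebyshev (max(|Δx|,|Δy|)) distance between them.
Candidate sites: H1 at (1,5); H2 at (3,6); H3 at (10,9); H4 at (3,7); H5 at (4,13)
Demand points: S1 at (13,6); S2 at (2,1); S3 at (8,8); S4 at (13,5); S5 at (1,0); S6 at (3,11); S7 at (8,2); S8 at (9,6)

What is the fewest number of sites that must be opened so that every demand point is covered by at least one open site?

Coverage sets (demand points within 5 of each site):
  H1: {S2, S5}
  H2: {S2, S3, S6, S7}
  H3: {S1, S3, S4, S8}
  H4: {S3, S6, S7}
  H5: {S3, S6}
No 2 sites suffice: every size-2 union leaves at least one demand point uncovered.
But {H1, H2, H3} covers everything, so the minimum is 3.

3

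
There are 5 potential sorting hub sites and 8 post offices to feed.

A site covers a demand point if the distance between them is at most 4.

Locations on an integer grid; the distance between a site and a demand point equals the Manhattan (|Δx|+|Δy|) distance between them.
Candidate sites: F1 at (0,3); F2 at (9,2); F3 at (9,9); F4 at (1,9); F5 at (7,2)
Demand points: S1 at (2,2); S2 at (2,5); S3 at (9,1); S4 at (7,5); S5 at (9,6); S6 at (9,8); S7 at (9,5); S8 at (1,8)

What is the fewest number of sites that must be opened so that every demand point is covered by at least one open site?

4

Coverage sets (demand points within 4 of each site):
  F1: {S1, S2}
  F2: {S3, S5, S7}
  F3: {S5, S6, S7}
  F4: {S8}
  F5: {S3, S4}
No 3 sites suffice: every size-3 union leaves at least one demand point uncovered.
But {F1, F3, F4, F5} covers everything, so the minimum is 4.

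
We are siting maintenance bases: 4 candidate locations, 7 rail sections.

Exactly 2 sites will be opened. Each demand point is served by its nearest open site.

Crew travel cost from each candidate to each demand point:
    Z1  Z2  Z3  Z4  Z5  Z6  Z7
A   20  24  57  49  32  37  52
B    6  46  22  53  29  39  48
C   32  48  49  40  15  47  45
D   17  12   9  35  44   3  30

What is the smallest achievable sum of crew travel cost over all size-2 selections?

121

Open {C, D}.
  Z1→D 17, Z2→D 12, Z3→D 9, Z4→D 35, Z5→C 15, Z6→D 3, Z7→D 30  ⇒ total 121.
Compare {B, D}: total 124.
Compare {A, D}: total 138.
No size-2 selection does better; minimum is 121.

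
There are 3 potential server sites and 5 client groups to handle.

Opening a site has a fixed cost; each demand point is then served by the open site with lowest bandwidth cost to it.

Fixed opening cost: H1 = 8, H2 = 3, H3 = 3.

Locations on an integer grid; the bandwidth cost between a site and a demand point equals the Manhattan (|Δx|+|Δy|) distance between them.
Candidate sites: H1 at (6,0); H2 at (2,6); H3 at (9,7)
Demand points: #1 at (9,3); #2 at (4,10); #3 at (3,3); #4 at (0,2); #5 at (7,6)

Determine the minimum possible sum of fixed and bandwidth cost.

Open {H2, H3}: assign each demand point to its cheapest open site.
  #1→H3 4, #2→H2 6, #3→H2 4, #4→H2 6, #5→H3 3
  bandwidth cost 23, fixed 6 → total 29.
Compare {H2}: bandwidth cost 31 + fixed 3 = 34.
Compare {H1, H2, H3}: bandwidth cost 23 + fixed 14 = 37.
Compare {H1, H2}: bandwidth cost 27 + fixed 11 = 38.
All other subsets cost ≥ 34. Minimum total cost: 29.

29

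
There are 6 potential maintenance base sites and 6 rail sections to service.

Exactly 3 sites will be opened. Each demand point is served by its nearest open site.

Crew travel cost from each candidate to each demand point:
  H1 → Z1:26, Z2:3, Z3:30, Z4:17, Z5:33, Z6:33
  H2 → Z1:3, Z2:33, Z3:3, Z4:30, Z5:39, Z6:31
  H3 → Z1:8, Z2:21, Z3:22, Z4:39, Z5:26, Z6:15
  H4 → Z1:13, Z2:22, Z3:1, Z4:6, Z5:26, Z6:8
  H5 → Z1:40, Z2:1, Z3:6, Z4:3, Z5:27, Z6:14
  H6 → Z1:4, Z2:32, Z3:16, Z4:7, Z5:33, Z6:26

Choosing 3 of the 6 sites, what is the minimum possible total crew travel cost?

Open {H2, H4, H5}.
  Z1→H2 3, Z2→H5 1, Z3→H4 1, Z4→H5 3, Z5→H4 26, Z6→H4 8  ⇒ total 42.
Compare {H4, H5, H6}: total 43.
Compare {H1, H2, H4}: total 47.
No size-3 selection does better; minimum is 42.

42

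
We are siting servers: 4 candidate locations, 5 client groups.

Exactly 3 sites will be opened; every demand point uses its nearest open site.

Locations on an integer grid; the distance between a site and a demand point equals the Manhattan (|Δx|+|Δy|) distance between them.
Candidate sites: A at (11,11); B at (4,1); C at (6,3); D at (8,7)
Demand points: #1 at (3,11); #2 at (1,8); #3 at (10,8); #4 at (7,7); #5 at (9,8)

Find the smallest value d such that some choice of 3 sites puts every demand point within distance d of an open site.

8

Open {A, B, D}.
  Farthest demand point is #1 at distance 8 (to A); all others are ≤ 8.
With {A, C, D} the worst case is 8.
With {B, C, D} the worst case is 9.
No size-3 selection achieves below 8.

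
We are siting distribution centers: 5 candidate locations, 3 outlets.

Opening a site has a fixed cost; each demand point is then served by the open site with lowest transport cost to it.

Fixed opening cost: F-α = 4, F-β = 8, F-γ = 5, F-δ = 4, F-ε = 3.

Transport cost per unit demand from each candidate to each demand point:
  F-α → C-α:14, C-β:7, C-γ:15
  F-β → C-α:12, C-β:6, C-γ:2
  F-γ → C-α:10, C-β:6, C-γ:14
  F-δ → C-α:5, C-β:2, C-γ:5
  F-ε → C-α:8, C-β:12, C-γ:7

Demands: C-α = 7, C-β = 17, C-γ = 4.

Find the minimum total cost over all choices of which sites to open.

89

Open {F-β, F-δ}: assign each demand point to its cheapest open site.
  C-α→F-δ 7×5=35, C-β→F-δ 17×2=34, C-γ→F-β 4×2=8
  transport cost 77, fixed 12 → total 89.
Compare {F-β, F-δ, F-ε}: transport cost 77 + fixed 15 = 92.
Compare {F-δ}: transport cost 89 + fixed 4 = 93.
Compare {F-α, F-β, F-δ}: transport cost 77 + fixed 16 = 93.
All other subsets cost ≥ 92. Minimum total cost: 89.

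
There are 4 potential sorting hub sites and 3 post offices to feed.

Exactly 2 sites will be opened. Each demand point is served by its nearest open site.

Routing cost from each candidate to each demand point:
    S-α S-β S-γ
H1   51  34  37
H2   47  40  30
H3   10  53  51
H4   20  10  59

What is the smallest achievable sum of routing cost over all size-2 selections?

60

Open {H2, H4}.
  S-α→H4 20, S-β→H4 10, S-γ→H2 30  ⇒ total 60.
Compare {H1, H4}: total 67.
Compare {H3, H4}: total 71.
No size-2 selection does better; minimum is 60.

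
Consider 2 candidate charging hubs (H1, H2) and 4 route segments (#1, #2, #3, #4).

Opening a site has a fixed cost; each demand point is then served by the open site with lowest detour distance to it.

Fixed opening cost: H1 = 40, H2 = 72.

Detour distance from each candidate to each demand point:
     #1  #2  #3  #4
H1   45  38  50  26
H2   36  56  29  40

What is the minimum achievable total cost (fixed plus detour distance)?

Open {H1}: assign each demand point to its cheapest open site.
  #1→H1 45, #2→H1 38, #3→H1 50, #4→H1 26
  detour distance 159, fixed 40 → total 199.
Compare {H2}: detour distance 161 + fixed 72 = 233.
Compare {H1, H2}: detour distance 129 + fixed 112 = 241.

199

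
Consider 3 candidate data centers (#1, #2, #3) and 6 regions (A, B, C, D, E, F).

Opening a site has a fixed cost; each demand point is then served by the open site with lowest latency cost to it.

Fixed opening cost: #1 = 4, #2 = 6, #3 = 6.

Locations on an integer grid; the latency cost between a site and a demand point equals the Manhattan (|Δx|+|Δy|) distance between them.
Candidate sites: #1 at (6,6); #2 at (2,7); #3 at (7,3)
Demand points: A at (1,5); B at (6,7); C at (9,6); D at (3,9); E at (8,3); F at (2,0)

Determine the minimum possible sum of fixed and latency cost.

Open {#1, #2}: assign each demand point to its cheapest open site.
  A→#2 3, B→#1 1, C→#1 3, D→#2 3, E→#1 5, F→#2 7
  latency cost 22, fixed 10 → total 32.
Compare {#1, #2, #3}: latency cost 18 + fixed 16 = 34.
Compare {#1}: latency cost 31 + fixed 4 = 35.
Compare {#1, #3}: latency cost 25 + fixed 10 = 35.
All other subsets cost ≥ 34. Minimum total cost: 32.

32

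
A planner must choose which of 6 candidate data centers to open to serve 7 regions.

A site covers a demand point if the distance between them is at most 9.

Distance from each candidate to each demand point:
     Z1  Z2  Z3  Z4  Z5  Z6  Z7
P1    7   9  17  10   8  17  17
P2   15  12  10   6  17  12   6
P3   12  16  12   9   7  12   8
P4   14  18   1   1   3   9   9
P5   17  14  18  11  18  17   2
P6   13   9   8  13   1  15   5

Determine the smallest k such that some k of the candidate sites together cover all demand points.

2

Coverage sets (demand points within 9 of each site):
  P1: {Z1, Z2, Z5}
  P2: {Z4, Z7}
  P3: {Z4, Z5, Z7}
  P4: {Z3, Z4, Z5, Z6, Z7}
  P5: {Z7}
  P6: {Z2, Z3, Z5, Z7}
No single site covers all 7 demand points.
But {P1, P4} covers everything, so the minimum is 2.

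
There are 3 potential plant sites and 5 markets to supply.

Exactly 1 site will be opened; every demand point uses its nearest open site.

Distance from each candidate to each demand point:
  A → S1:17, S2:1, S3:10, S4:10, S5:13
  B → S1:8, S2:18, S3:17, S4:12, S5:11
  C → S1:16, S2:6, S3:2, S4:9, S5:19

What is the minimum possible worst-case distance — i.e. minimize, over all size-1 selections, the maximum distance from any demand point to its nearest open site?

17

Open {A}.
  Farthest demand point is S1 at distance 17 (to A); all others are ≤ 17.
With {B} the worst case is 18.
With {C} the worst case is 19.
No size-1 selection achieves below 17.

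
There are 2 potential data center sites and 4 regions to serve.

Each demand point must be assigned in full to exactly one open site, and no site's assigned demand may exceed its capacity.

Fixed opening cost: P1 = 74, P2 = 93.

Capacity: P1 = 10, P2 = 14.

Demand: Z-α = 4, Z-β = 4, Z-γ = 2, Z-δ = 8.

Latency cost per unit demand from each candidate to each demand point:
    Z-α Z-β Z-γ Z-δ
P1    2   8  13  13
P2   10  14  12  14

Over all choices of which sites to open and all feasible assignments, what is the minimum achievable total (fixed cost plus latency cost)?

343

Open {P1, P2}; cheapest assignment that respects the capacities:
  P1 (cap 10, load 8): Z-α, Z-β — cost 4×2 + 4×8 = 40
  P2 (cap 14, load 10): Z-γ, Z-δ — cost 2×12 + 8×14 = 136
  Shipping 176, fixed 167 → total 343.
  Any other capacity-feasible assignment to {P1, P2} ships for at least 176.
Total demand is 18 and no other set of sites has combined capacity ≥ 18, so {P1, P2} is the only feasible choice of open sites. Minimum: 343.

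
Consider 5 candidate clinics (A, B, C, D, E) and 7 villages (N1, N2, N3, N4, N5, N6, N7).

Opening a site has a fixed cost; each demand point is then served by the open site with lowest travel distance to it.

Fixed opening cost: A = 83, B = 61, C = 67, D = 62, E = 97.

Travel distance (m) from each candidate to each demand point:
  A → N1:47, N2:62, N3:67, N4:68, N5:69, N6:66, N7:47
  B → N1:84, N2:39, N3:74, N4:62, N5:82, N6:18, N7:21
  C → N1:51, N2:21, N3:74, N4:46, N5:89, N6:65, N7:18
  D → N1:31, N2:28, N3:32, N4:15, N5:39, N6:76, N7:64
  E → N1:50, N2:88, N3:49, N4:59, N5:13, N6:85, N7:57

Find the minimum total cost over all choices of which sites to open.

307

Open {B, D}: assign each demand point to its cheapest open site.
  N1→D 31, N2→D 28, N3→D 32, N4→D 15, N5→D 39, N6→B 18, N7→B 21
  travel distance 184, fixed 123 → total 307.
Compare {D}: travel distance 285 + fixed 62 = 347.
Compare {C, D}: travel distance 221 + fixed 129 = 350.
Compare {B, C, D}: travel distance 174 + fixed 190 = 364.
All other subsets cost ≥ 347. Minimum total cost: 307.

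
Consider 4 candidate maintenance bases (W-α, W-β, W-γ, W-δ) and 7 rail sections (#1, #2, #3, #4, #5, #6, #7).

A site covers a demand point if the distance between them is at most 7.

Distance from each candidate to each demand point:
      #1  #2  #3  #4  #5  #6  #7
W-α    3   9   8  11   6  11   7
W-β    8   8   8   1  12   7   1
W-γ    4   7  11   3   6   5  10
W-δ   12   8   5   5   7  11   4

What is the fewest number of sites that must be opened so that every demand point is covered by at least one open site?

Coverage sets (demand points within 7 of each site):
  W-α: {#1, #5, #7}
  W-β: {#4, #6, #7}
  W-γ: {#1, #2, #4, #5, #6}
  W-δ: {#3, #4, #5, #7}
No single site covers all 7 demand points.
But {W-γ, W-δ} covers everything, so the minimum is 2.

2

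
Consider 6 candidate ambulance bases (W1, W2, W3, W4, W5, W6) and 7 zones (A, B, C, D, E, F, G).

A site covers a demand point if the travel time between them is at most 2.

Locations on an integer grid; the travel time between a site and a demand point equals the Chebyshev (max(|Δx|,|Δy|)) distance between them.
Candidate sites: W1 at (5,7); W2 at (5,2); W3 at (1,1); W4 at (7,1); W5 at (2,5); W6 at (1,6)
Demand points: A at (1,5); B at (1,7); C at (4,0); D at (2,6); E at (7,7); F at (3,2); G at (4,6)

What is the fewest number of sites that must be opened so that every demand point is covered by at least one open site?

3

Coverage sets (demand points within 2 of each site):
  W1: {E, G}
  W2: {C, F}
  W3: {F}
  W4: {}
  W5: {A, B, D, G}
  W6: {A, B, D}
No 2 sites suffice: every size-2 union leaves at least one demand point uncovered.
But {W1, W2, W5} covers everything, so the minimum is 3.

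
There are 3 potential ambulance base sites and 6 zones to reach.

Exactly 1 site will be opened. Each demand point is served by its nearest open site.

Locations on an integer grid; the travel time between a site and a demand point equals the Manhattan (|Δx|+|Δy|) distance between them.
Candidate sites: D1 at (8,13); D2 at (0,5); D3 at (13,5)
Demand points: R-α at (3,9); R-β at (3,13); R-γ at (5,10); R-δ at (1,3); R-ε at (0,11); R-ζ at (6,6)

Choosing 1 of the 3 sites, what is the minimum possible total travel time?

Open {D2}.
  R-α→D2 7, R-β→D2 11, R-γ→D2 10, R-δ→D2 3, R-ε→D2 6, R-ζ→D2 7  ⇒ total 44.
Compare {D1}: total 56.
Compare {D3}: total 86.

44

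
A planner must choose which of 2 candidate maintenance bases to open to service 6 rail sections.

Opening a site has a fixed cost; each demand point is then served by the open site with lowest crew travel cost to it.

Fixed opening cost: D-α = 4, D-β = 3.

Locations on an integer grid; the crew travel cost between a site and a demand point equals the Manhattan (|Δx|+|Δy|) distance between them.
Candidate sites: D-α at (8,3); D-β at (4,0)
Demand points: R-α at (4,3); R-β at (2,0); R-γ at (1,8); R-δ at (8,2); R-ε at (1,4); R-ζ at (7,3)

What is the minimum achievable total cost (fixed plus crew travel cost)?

32

Open {D-α, D-β}: assign each demand point to its cheapest open site.
  R-α→D-β 3, R-β→D-β 2, R-γ→D-β 11, R-δ→D-α 1, R-ε→D-β 7, R-ζ→D-α 1
  crew travel cost 25, fixed 7 → total 32.
Compare {D-β}: crew travel cost 35 + fixed 3 = 38.
Compare {D-α}: crew travel cost 35 + fixed 4 = 39.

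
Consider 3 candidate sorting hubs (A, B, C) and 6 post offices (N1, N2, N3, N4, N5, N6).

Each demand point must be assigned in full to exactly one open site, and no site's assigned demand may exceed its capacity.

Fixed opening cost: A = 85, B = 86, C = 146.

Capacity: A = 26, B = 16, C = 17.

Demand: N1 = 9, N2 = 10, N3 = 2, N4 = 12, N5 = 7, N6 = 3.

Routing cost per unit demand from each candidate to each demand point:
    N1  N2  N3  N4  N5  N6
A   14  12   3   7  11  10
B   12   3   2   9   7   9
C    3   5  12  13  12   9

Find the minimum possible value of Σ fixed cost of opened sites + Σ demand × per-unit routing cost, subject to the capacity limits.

566

Open {A, B, C}; cheapest assignment that respects the capacities:
  A (cap 26, load 19): N4, N5 — cost 12×7 + 7×11 = 161
  B (cap 16, load 15): N2, N3, N6 — cost 10×3 + 2×2 + 3×9 = 61
  C (cap 17, load 9): N1 — cost 9×3 = 27
  Shipping 249, fixed 317 → total 566.
  Any other capacity-feasible assignment to {A, B, C} ships for at least 249.
Compare {A, C}: its best feasible assignment gives total 611.
Every other set of open sites that can feasibly serve all demand totals ≥ 611 even under its best assignment. Minimum: 566.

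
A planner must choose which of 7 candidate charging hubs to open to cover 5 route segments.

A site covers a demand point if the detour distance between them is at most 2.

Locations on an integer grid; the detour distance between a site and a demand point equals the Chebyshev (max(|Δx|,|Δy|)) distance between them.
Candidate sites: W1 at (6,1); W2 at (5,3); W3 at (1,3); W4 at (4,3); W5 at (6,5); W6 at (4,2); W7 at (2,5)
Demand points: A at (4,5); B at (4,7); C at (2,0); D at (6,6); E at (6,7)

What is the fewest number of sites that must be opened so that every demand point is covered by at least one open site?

2

Coverage sets (demand points within 2 of each site):
  W1: {}
  W2: {A}
  W3: {}
  W4: {A}
  W5: {A, B, D, E}
  W6: {C}
  W7: {A, B}
No single site covers all 5 demand points.
But {W5, W6} covers everything, so the minimum is 2.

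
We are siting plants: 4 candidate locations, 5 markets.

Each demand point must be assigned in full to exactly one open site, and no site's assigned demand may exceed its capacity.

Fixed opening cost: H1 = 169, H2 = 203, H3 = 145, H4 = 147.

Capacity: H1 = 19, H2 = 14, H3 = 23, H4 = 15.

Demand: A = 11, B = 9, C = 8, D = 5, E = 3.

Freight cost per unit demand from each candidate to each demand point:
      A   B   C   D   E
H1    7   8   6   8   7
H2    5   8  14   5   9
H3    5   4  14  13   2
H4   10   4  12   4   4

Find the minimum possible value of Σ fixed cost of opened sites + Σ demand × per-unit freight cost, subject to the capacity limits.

499

Open {H1, H3}; cheapest assignment that respects the capacities:
  H1 (cap 19, load 13): C, D — cost 8×6 + 5×8 = 88
  H3 (cap 23, load 23): A, B, E — cost 11×5 + 9×4 + 3×2 = 97
  Shipping 185, fixed 314 → total 499.
  Any other capacity-feasible assignment to {H1, H3} ships for at least 185.
Compare {H3, H4}: its best feasible assignment gives total 505.
Compare {H2, H3}: its best feasible assignment gives total 582.
Every other set of open sites that can feasibly serve all demand totals ≥ 505 even under its best assignment. Minimum: 499.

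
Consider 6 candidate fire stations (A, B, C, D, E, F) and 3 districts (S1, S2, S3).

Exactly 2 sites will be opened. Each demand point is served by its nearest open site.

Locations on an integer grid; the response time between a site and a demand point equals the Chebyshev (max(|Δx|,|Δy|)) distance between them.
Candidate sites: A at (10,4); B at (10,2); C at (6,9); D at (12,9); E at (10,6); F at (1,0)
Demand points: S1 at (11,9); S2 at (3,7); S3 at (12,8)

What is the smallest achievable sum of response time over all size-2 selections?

5

Open {C, D}.
  S1→D 1, S2→C 3, S3→D 1  ⇒ total 5.
Compare {C, E}: total 8.
Compare {A, D}: total 9.
No size-2 selection does better; minimum is 5.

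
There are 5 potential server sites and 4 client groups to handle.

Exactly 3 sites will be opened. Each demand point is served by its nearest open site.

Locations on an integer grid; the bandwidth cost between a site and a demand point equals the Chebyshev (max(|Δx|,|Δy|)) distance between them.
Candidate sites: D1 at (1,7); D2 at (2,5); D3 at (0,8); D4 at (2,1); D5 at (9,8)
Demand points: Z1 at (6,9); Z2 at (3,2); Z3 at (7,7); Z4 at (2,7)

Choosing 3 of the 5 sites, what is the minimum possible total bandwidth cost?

7

Open {D1, D4, D5}.
  Z1→D5 3, Z2→D4 1, Z3→D5 2, Z4→D1 1  ⇒ total 7.
Compare {D2, D4, D5}: total 8.
Compare {D3, D4, D5}: total 8.
No size-3 selection does better; minimum is 7.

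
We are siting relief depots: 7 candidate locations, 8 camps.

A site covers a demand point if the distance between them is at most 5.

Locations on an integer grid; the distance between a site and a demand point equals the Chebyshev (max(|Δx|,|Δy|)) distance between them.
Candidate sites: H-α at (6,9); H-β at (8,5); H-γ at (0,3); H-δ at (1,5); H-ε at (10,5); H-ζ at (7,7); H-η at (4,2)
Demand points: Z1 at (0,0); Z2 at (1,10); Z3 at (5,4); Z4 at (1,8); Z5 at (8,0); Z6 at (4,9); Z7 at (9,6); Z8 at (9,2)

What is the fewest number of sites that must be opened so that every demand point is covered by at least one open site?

2

Coverage sets (demand points within 5 of each site):
  H-α: {Z2, Z3, Z4, Z6, Z7}
  H-β: {Z3, Z5, Z6, Z7, Z8}
  H-γ: {Z1, Z3, Z4}
  H-δ: {Z1, Z2, Z3, Z4, Z6}
  H-ε: {Z3, Z5, Z7, Z8}
  H-ζ: {Z3, Z6, Z7, Z8}
  H-η: {Z1, Z3, Z5, Z7, Z8}
No single site covers all 8 demand points.
But {H-α, H-η} covers everything, so the minimum is 2.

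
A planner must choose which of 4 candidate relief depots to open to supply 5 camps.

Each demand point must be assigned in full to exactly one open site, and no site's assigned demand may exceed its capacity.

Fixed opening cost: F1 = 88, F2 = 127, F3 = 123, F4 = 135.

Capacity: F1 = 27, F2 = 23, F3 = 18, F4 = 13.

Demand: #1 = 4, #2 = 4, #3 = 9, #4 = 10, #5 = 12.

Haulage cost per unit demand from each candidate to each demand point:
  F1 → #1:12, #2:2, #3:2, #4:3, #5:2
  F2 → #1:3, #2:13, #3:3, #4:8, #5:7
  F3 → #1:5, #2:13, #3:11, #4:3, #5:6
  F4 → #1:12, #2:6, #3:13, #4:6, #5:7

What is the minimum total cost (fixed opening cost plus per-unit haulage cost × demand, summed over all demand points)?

Open {F1, F3}; cheapest assignment that respects the capacities:
  F1 (cap 27, load 25): #2, #3, #5 — cost 4×2 + 9×2 + 12×2 = 50
  F3 (cap 18, load 14): #1, #4 — cost 4×5 + 10×3 = 50
  Shipping 100, fixed 211 → total 311.
  Any other capacity-feasible assignment to {F1, F3} ships for at least 100.
Compare {F1, F2}: its best feasible assignment gives total 316.
Compare {F1, F4}: its best feasible assignment gives total 411.
Every other set of open sites that can feasibly serve all demand totals ≥ 316 even under its best assignment. Minimum: 311.

311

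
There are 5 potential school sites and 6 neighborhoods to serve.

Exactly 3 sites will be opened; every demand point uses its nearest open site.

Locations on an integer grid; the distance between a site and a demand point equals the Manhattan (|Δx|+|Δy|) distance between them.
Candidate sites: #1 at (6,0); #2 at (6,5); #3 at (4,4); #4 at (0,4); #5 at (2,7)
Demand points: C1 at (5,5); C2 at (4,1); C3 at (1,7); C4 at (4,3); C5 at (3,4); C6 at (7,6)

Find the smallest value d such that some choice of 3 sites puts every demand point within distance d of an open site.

Open {#2, #3, #5}.
  Farthest demand point is C2 at distance 3 (to #3); all others are ≤ 3.
With {#1, #2, #4} the worst case is 4.
With {#1, #2, #5} the worst case is 4.
No size-3 selection achieves below 3.

3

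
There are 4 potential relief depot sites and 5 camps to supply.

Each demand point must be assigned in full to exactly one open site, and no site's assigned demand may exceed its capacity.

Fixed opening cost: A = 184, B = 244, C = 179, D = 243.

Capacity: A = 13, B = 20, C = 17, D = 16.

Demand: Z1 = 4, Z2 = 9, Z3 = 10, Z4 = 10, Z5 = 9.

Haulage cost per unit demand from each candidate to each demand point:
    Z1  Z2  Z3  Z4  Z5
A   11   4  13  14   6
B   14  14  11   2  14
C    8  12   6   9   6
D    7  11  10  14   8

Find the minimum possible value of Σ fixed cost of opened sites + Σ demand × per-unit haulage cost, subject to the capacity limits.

859

Open {A, B, C}; cheapest assignment that respects the capacities:
  A (cap 13, load 9): Z2 — cost 9×4 = 36
  B (cap 20, load 20): Z3, Z4 — cost 10×11 + 10×2 = 130
  C (cap 17, load 13): Z1, Z5 — cost 4×8 + 9×6 = 86
  Shipping 252, fixed 607 → total 859.
  Any other capacity-feasible assignment to {A, B, C} ships for at least 252.
Compare {A, B, D}: its best feasible assignment gives total 937.
Compare {B, C, D}: its best feasible assignment gives total 972.
Every other set of open sites that can feasibly serve all demand totals ≥ 937 even under its best assignment. Minimum: 859.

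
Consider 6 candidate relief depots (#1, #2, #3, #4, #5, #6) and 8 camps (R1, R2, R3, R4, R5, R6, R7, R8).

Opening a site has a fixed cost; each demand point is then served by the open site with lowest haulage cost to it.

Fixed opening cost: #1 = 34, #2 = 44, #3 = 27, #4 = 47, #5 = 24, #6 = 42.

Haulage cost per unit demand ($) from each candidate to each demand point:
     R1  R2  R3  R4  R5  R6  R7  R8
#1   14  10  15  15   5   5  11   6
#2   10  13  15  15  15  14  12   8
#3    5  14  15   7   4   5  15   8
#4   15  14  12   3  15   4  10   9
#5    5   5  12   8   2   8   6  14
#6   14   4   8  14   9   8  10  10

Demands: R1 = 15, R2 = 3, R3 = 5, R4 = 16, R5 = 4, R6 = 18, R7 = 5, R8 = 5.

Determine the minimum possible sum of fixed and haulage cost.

Open {#4, #5}: assign each demand point to its cheapest open site.
  R1→#5 15×5=75, R2→#5 3×5=15, R3→#4 5×12=60, R4→#4 16×3=48, R5→#5 4×2=8, R6→#4 18×4=72, R7→#5 5×6=30, R8→#4 5×9=45
  haulage cost 353, fixed 71 → total 424.
Compare {#1, #4, #5}: haulage cost 338 + fixed 105 = 443.
Compare {#4, #5, #6}: haulage cost 330 + fixed 113 = 443.
Compare {#3, #4, #5}: haulage cost 348 + fixed 98 = 446.
All other subsets cost ≥ 443. Minimum total cost: 424.

424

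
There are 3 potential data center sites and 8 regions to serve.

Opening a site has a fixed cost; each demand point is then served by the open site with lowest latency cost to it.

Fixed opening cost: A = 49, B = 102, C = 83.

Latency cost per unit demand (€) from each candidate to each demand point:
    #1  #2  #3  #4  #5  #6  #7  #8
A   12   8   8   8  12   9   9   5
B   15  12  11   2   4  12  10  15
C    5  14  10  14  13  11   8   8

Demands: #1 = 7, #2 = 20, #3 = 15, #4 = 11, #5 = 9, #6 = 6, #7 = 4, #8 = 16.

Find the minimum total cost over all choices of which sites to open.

Open {A, B}: assign each demand point to its cheapest open site.
  #1→A 7×12=84, #2→A 20×8=160, #3→A 15×8=120, #4→B 11×2=22, #5→B 9×4=36, #6→A 6×9=54, #7→A 4×9=36, #8→A 16×5=80
  latency cost 592, fixed 151 → total 743.
Compare {A, B, C}: latency cost 539 + fixed 234 = 773.
Compare {A}: latency cost 730 + fixed 49 = 779.
Compare {A, C}: latency cost 677 + fixed 132 = 809.
All other subsets cost ≥ 773. Minimum total cost: 743.

743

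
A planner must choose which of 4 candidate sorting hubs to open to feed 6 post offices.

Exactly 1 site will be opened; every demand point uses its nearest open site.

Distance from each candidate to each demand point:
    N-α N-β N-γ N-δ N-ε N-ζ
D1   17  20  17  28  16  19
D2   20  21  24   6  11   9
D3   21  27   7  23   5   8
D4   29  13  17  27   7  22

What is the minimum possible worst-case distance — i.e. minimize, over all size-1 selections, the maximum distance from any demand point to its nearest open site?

Open {D2}.
  Farthest demand point is N-γ at distance 24 (to D2); all others are ≤ 24.
With {D3} the worst case is 27.
With {D1} the worst case is 28.
No size-1 selection achieves below 24.

24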